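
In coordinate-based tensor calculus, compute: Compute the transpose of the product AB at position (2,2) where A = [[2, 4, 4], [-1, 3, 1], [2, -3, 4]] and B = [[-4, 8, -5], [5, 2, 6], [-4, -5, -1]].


(AB)^T_{ij} = (AB)_{ji} = sum_k A_{jk} B_{ki}.
For i=2, j=2 we need (AB)_{22}:
A_{21} * B_{12} = -1 * 8 = -8
A_{22} * B_{22} = 3 * 2 = 6
A_{23} * B_{32} = 1 * -5 = -5
Sum = -8 + 6 + -5 = -7

-7


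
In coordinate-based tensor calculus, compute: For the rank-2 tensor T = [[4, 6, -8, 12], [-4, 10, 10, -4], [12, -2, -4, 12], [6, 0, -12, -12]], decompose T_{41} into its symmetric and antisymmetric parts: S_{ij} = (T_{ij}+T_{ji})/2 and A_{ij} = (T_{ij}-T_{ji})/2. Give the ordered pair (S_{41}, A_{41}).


T_{41} = 6
T_{14} = 12
S_{41} = (6 + 12)/2 = 18/2 = 9
A_{41} = (6 - 12)/2 = -6/2 = -3
Check: S + A = 9 + -3 = 6 = T_{41}.

(9, -3)


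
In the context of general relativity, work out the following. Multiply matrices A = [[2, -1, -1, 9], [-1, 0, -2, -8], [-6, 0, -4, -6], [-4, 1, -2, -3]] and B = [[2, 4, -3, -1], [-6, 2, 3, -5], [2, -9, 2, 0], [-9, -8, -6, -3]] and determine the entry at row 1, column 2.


(AB)_{ij} = sum_k A_{ik} B_{kj}.
For i=1, j=2:
A_{11} * B_{12} = 2 * 4 = 8
A_{12} * B_{22} = -1 * 2 = -2
A_{13} * B_{32} = -1 * -9 = 9
A_{14} * B_{42} = 9 * -8 = -72
Sum = 8 + -2 + 9 + -72 = -57

-57


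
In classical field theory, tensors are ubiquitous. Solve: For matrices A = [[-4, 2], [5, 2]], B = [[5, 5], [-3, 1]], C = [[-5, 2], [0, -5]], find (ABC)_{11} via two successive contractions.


(ABC)_{11} = sum_m (AB)_{1m} C_{m1}. First compute row 1 of AB.
(AB)_{11} = -4*5 + 2*-3 = -26
(AB)_{12} = -4*5 + 2*1 = -18
Now contract with column 1 of C:
(AB)_{11} * C_{11} = -26 * -5 = 130
(AB)_{12} * C_{21} = -18 * 0 = 0
(ABC)_{11} = 130 + 0 = 130

130


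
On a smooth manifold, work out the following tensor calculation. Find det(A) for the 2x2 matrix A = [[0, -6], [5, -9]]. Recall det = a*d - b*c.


For a 2x2 matrix [[a, b], [c, d]], det = a*d - b*c.
a = 0, b = -6, c = 5, d = -9
a*d = 0 * -9 = 0
b*c = -6 * 5 = -30
det = 0 - -30 = 30

30


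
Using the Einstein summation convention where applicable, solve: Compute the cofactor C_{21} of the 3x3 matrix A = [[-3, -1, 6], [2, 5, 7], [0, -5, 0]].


To find cofactor C_{21}, delete row 2 and column 1.
The resulting 2x2 submatrix is: [[-1, 6], [-5, 0]]
Minor M_{21} = -1*0 - 6*-5
  = 0 - -30 = 30
Sign = (-1)^(2+1) = (-1)^3 = -1
Cofactor C_{21} = -1 * 30 = -30

-30


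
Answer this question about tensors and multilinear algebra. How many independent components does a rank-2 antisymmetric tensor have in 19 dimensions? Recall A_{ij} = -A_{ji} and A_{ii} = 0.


An antisymmetric rank-2 tensor satisfies A_{ij} = -A_{ji}, so diagonal entries are zero.
The independent components are the upper-triangular entries: C(n, 2) = n(n-1)/2.
n = 19
C(19, 2) = 19 * 18 / 2 = 342 / 2 = 171

171


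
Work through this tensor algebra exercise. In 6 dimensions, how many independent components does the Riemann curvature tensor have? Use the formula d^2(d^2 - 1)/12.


The Riemann tensor in d dimensions has d^2(d^2 - 1)/12 independent components.
d = 6, so d^2 = 36
d^2 - 1 = 35
d^2(d^2 - 1) = 36 * 35 = 1260
Divide by 12: 1260 / 12 = 105

105


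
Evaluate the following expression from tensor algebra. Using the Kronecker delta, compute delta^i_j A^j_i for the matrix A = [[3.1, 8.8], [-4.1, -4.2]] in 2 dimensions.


The contraction (trace) of a rank-2 tensor is the sum of its diagonal elements.
Diagonal entries: A[1,1] = 3.1, A[2,2] = -4.2
Tr(A) = 3.1 + -4.2 = -1.1

-1.1


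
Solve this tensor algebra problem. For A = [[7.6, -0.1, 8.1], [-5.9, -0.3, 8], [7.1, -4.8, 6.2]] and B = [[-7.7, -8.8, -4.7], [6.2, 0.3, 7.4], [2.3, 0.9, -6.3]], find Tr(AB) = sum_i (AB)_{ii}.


Tr(AB) = sum_i (AB)_{ii} where (AB)_{ii} = sum_k A_{ik} B_{ki}.
(AB)_{11} = 7.6*-7.7 + -0.1*6.2 + 8.1*2.3 = -40.51
(AB)_{22} = -5.9*-8.8 + -0.3*0.3 + 8*0.9 = 59.03
(AB)_{33} = 7.1*-4.7 + -4.8*7.4 + 6.2*-6.3 = -107.95
Tr(AB) = -40.51 + 59.03 + -107.95 = -89.43

-89.43


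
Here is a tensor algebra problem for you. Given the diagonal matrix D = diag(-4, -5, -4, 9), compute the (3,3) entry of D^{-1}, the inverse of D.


For a diagonal matrix, the inverse has entries (D^{-1})_{ii} = 1/d_{ii}.
The diagonal entries are: d_{11} = -4, d_{22} = -5, d_{33} = -4, d_{44} = 9
We need (D^{-1})_{33} = 1/d_{33} = 1/-4 = -1/4

-1/4


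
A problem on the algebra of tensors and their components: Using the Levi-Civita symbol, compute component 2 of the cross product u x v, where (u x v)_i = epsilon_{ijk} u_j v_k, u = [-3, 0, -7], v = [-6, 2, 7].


(u x v)_2 = sum_{j,k} epsilon_{2jk} u_j v_k. Only permutations of (1,2,3) contribute; the two non-zero terms are:
eps_{213} u_1 v_3 = -1 * -3 * 7 = 21
eps_{231} u_3 v_1 = 1 * -7 * -6 = 42
(u x v)_2 = 63

63


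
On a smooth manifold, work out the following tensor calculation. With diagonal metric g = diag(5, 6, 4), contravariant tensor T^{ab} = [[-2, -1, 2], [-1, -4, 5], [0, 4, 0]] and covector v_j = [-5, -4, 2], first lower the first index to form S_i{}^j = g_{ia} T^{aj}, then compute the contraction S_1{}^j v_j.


Step 1: lower the first index. For a diagonal metric, g_{ia} T^{aj} = g_{ii} T^{ij} (no sum on i).
g_{11} = 5
S_1{}^1 = 5 * T^{11} = 5 * -2 = -10
S_1{}^2 = 5 * T^{12} = 5 * -1 = -5
S_1{}^3 = 5 * T^{13} = 5 * 2 = 10
Step 2: contract S_1{}^j with v_j.
S_1{}^1 * v_1 = -10 * -5 = 50
S_1{}^2 * v_2 = -5 * -4 = 20
S_1{}^3 * v_3 = 10 * 2 = 20
Result = 50 + 20 + 20 = 90

90


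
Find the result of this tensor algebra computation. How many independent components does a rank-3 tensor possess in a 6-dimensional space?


The number of components of a rank-r tensor in d dimensions is d^r.
Here d = 6 and r = 3.
6^3 = 216

216


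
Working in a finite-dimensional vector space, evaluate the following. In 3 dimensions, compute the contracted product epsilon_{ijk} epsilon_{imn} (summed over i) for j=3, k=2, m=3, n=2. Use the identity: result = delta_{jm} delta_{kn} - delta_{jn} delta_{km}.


Using the identity: epsilon_{ijk} epsilon_{imn} = delta_{jm} delta_{kn} - delta_{jn} delta_{km}.
delta_{33} = 1
delta_{22} = 1
delta_{32} = 0
delta_{23} = 0
Result = 1 * 1 - 0 * 0 = 1 - 0 = 1

1


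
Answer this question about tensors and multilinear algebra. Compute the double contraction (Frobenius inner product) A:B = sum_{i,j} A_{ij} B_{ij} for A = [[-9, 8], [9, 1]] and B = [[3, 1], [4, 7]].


A:B = sum over all i,j of A_{ij} * B_{ij}.
Row 1: -9*3=-27, 8*1=8 => row sum = -19
Row 2: 9*4=36, 1*7=7 => row sum = 43
Total = -19 + 43 = 24

24


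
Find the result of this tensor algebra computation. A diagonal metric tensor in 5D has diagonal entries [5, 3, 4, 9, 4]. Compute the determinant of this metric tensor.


For a diagonal metric, the determinant is the product of diagonal entries.
Diagonal entries: 5, 3, 4, 9, 4
det(g) = 5 * 3 * 4 * 9 * 4 = 2160

2160


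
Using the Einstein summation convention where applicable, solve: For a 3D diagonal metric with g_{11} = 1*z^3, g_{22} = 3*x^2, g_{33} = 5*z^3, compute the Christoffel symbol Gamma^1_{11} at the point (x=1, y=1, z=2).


For a diagonal metric, Gamma^k_{ij} = (1/2) g^{kk} (dg_{ik}/dx_j + dg_{jk}/dx_i - dg_{ij}/dx_k).
The metric is diagonal, so g_{ab} = 0 for a != b.
At the given point: g_{11} = 8, g_{22} = 3, g_{33} = 40
g^{11} = 1/8
dg_{11}/dx_1 = dg_{11}/dx_1 = 0
dg_{11}/dx_1 = dg_{11}/dx_1 = 0
dg_{11}/dx_1 = dg_{11}/dx_1 = 0
Numerator = 0 + 0 - 0 = 0
Gamma^1_{11} = 0 / (2 * 8) = 0

0


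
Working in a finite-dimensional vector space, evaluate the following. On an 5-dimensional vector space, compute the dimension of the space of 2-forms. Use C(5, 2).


The dimension of the space of p-forms on an n-dimensional space is C(n, p).
n = 5, p = 2
C(5, 2) = 5! / (2! * 3!) = 10

10


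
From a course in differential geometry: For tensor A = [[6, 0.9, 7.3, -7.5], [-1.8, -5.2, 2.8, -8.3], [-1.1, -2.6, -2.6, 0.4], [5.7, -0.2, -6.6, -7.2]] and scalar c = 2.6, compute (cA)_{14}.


Scalar multiplication: (cA)_{ij} = c * A_{ij}.
c = 2.6
A_{14} = -7.5
(cA)_{14} = 2.6 * -7.5 = -19.5

-19.5


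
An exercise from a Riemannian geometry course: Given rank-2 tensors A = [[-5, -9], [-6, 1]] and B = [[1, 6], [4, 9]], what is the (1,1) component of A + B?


Tensor addition is component-wise: (A + B)_{ij} = A_{ij} + B_{ij}.
A_{11} = -5
B_{11} = 1
(A + B)_{11} = -5 + 1 = -4

-4


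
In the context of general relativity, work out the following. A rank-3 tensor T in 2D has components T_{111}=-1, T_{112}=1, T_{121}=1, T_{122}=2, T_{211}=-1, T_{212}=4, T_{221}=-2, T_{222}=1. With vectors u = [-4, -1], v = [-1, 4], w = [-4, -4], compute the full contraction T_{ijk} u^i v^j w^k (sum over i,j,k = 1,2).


S = sum over i,j,k of T_{ijk} u_i v_j w_k. Expanding all 8 terms:
T_{111}*u_1*v_1*w_1 = -1*-4*-1*-4 = 16  (running total: 16)
T_{112}*u_1*v_1*w_2 = 1*-4*-1*-4 = -16  (running total: 0)
T_{121}*u_1*v_2*w_1 = 1*-4*4*-4 = 64  (running total: 64)
T_{122}*u_1*v_2*w_2 = 2*-4*4*-4 = 128  (running total: 192)
T_{211}*u_2*v_1*w_1 = -1*-1*-1*-4 = 4  (running total: 196)
T_{212}*u_2*v_1*w_2 = 4*-1*-1*-4 = -16  (running total: 180)
T_{221}*u_2*v_2*w_1 = -2*-1*4*-4 = -32  (running total: 148)
T_{222}*u_2*v_2*w_2 = 1*-1*4*-4 = 16  (running total: 164)
S = 164

164


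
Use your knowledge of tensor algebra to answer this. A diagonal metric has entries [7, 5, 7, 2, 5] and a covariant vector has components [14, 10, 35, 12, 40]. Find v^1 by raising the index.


To raise an index with a diagonal metric: v^i = v_i / g_{ii}.
For index 1: v_1 = 14, g_{11} = 7
v^1 = 14 / 7 = 2

2


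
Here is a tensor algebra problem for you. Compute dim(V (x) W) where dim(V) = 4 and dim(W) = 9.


The dimension of a tensor product is the product of dimensions.
dim(V) = 4, dim(W) = 9
dim(V (x) W) = 4 * 9 = 36

36


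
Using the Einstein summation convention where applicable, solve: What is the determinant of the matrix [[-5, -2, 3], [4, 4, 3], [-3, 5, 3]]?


Expanding along the first row, det(A) = a11*M_11 - a12*M_12 + a13*M_13, where M_1j is the (1,j) minor.
Minor M_11 = 4*3 - 3*5 = -3
Minor M_12 = 4*3 - 3*-3 = 21
Minor M_13 = 4*5 - 4*-3 = 32
det = -5*(-3) - -2*(21) + 3*(32)
    = 15 - -42 + 96
    = 153

153


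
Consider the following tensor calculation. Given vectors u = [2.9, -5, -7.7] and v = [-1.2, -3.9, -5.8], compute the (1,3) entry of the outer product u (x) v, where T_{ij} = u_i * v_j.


The outer product entry T_{ij} = u_i * v_j.
We need i=1, j=3.
u_1 = 2.9, v_3 = -5.8
T_{1,3} = 2.9 * -5.8 = -16.82

-16.82


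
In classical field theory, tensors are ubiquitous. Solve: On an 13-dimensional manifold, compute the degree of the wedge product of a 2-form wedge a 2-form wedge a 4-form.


The degree of a wedge product is the sum of the degrees of the individual forms.
Degrees: 2, 2, 4
Total degree = 2 + 2 + 4 = 8

8


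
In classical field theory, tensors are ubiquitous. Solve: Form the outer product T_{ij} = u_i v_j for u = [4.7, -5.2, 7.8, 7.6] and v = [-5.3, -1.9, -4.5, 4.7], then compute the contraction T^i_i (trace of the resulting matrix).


The outer product gives T_{ij} = u_i v_j.
The trace (contraction) is Tr(T) = sum_i T_{ii} = sum_i u_i v_i.
Diagonal entries:
T_{11} = u_1 * v_1 = 4.7 * -5.3 = -24.91
T_{22} = u_2 * v_2 = -5.2 * -1.9 = 9.88
T_{33} = u_3 * v_3 = 7.8 * -4.5 = -35.1
T_{44} = u_4 * v_4 = 7.6 * 4.7 = 35.72
Tr(T) = -24.91 + 9.88 + -35.1 + 35.72 = -14.41

-14.41


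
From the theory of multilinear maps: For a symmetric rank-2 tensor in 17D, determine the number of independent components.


A symmetric rank-2 tensor in d dimensions has d(d+1)/2 independent components.
d = 17
d(d+1)/2 = 17 * 18 / 2 = 306 / 2 = 153

153


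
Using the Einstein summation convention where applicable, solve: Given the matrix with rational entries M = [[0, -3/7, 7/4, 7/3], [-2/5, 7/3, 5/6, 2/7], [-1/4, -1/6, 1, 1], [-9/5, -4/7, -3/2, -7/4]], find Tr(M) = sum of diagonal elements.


The trace is the sum of diagonal entries.
Diagonal: M[1,1] = 0, M[2,2] = 7/3, M[3,3] = 1, M[4,4] = -7/4
Tr(M) = 0 + 7/3 + 1 + -7/4
Computing step by step:
After adding M[1,1]: 0
After adding M[2,2]: 7/3
After adding M[3,3]: 10/3
After adding M[4,4]: 19/12
Tr(M) = 19/12

19/12


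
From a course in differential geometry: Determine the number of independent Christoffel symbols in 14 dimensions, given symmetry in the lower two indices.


Christoffel symbols Gamma^k_{ij} are symmetric in i,j, so there are d * d(d+1)/2 independent symbols.
d = 14
d(d+1)/2 = 14 * 15 / 2 = 105
Total = 14 * 105 = 1470

1470


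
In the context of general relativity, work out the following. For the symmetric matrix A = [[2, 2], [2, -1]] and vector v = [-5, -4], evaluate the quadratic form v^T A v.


First compute Av:
(Av)_1 = 2*-5 + 2*-4 = -18
(Av)_2 = 2*-5 + -1*-4 = -6
Av = [-18, -6]
Then v^T (Av) = -5*-18 + -4*-6
= 90 + 24 = 114

114


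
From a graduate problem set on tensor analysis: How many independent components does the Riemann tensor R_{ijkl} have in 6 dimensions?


The Riemann tensor in d dimensions has d^2(d^2 - 1)/12 independent components.
d = 6, so d^2 = 36
d^2 - 1 = 35
d^2(d^2 - 1) = 36 * 35 = 1260
Divide by 12: 1260 / 12 = 105

105


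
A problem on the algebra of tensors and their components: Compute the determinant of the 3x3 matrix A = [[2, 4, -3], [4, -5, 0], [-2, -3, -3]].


Expanding along the first row, det(A) = a11*M_11 - a12*M_12 + a13*M_13, where M_1j is the (1,j) minor.
Minor M_11 = -5*-3 - 0*-3 = 15
Minor M_12 = 4*-3 - 0*-2 = -12
Minor M_13 = 4*-3 - -5*-2 = -22
det = 2*(15) - 4*(-12) + -3*(-22)
    = 30 - -48 + 66
    = 144

144


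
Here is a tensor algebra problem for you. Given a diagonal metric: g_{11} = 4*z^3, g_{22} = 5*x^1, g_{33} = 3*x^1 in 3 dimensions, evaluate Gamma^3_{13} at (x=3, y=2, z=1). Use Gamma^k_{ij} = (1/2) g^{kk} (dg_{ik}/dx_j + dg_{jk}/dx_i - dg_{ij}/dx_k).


For a diagonal metric, Gamma^k_{ij} = (1/2) g^{kk} (dg_{ik}/dx_j + dg_{jk}/dx_i - dg_{ij}/dx_k).
The metric is diagonal, so g_{ab} = 0 for a != b.
At the given point: g_{11} = 4, g_{22} = 15, g_{33} = 9
g^{33} = 1/9
dg_{13}/dx_3 = 0 (off-diagonal)
dg_{33}/dx_1 = dg_{33}/dx_1 = 3
dg_{13}/dx_3 = 0 (off-diagonal)
Numerator = 0 + 3 - 0 = 3
Gamma^3_{13} = 3 / (2 * 9) = 1/6

1/6


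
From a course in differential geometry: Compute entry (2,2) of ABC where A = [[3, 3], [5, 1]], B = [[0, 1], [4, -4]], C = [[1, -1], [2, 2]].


(ABC)_{22} = sum_m (AB)_{2m} C_{m2}. First compute row 2 of AB.
(AB)_{21} = 5*0 + 1*4 = 4
(AB)_{22} = 5*1 + 1*-4 = 1
Now contract with column 2 of C:
(AB)_{21} * C_{12} = 4 * -1 = -4
(AB)_{22} * C_{22} = 1 * 2 = 2
(ABC)_{22} = -4 + 2 = -2

-2


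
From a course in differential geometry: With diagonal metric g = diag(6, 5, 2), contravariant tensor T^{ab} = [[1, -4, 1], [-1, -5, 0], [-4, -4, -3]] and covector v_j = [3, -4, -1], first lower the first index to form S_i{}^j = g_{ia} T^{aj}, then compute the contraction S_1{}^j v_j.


Step 1: lower the first index. For a diagonal metric, g_{ia} T^{aj} = g_{ii} T^{ij} (no sum on i).
g_{11} = 6
S_1{}^1 = 6 * T^{11} = 6 * 1 = 6
S_1{}^2 = 6 * T^{12} = 6 * -4 = -24
S_1{}^3 = 6 * T^{13} = 6 * 1 = 6
Step 2: contract S_1{}^j with v_j.
S_1{}^1 * v_1 = 6 * 3 = 18
S_1{}^2 * v_2 = -24 * -4 = 96
S_1{}^3 * v_3 = 6 * -1 = -6
Result = 18 + 96 + -6 = 108

108


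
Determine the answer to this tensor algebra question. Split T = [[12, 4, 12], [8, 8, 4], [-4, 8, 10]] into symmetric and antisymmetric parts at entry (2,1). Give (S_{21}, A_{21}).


T_{21} = 8
T_{12} = 4
S_{21} = (8 + 4)/2 = 12/2 = 6
A_{21} = (8 - 4)/2 = 4/2 = 2
Check: S + A = 6 + 2 = 8 = T_{21}.

(6, 2)


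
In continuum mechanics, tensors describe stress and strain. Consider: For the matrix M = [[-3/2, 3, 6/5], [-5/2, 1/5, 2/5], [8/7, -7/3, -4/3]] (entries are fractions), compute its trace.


The trace is the sum of diagonal entries.
Diagonal: M[1,1] = -3/2, M[2,2] = 1/5, M[3,3] = -4/3
Tr(M) = -3/2 + 1/5 + -4/3
Computing step by step:
After adding M[1,1]: -3/2
After adding M[2,2]: -13/10
After adding M[3,3]: -79/30
Tr(M) = -79/30

-79/30


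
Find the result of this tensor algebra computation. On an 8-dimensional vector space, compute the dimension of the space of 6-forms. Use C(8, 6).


The dimension of the space of p-forms on an n-dimensional space is C(n, p).
n = 8, p = 6
C(8, 6) = 8! / (6! * 2!) = 28

28


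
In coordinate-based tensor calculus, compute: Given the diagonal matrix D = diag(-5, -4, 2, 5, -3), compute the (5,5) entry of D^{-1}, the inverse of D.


For a diagonal matrix, the inverse has entries (D^{-1})_{ii} = 1/d_{ii}.
The diagonal entries are: d_{11} = -5, d_{22} = -4, d_{33} = 2, d_{44} = 5, d_{55} = -3
We need (D^{-1})_{55} = 1/d_{55} = 1/-3 = -1/3

-1/3


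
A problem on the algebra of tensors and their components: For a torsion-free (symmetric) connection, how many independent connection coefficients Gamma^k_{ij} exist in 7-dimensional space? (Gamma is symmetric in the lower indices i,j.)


Christoffel symbols Gamma^k_{ij} are symmetric in i,j, so there are d * d(d+1)/2 independent symbols.
d = 7
d(d+1)/2 = 7 * 8 / 2 = 28
Total = 7 * 28 = 196

196


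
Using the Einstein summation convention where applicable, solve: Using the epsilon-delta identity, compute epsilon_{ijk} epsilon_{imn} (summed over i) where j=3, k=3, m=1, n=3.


Using the identity: epsilon_{ijk} epsilon_{imn} = delta_{jm} delta_{kn} - delta_{jn} delta_{km}.
delta_{31} = 0
delta_{33} = 1
delta_{33} = 1
delta_{31} = 0
Result = 0 * 1 - 1 * 0 = 0 - 0 = 0

0


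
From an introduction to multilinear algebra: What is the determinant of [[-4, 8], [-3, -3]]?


For a 2x2 matrix [[a, b], [c, d]], det = a*d - b*c.
a = -4, b = 8, c = -3, d = -3
a*d = -4 * -3 = 12
b*c = 8 * -3 = -24
det = 12 - -24 = 36

36


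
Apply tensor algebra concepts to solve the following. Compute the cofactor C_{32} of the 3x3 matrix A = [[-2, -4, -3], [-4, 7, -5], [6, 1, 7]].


To find cofactor C_{32}, delete row 3 and column 2.
The resulting 2x2 submatrix is: [[-2, -3], [-4, -5]]
Minor M_{32} = -2*-5 - -3*-4
  = 10 - 12 = -2
Sign = (-1)^(3+2) = (-1)^5 = -1
Cofactor C_{32} = -1 * -2 = 2

2


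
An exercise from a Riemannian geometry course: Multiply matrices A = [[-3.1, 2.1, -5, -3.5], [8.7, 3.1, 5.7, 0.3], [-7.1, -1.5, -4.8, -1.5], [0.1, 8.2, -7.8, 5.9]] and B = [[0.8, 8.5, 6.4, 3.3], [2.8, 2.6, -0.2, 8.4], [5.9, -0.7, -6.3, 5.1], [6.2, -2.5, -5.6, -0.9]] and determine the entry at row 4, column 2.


(AB)_{ij} = sum_k A_{ik} B_{kj}.
For i=4, j=2:
A_{41} * B_{12} = 0.1 * 8.5 = 0.85
A_{42} * B_{22} = 8.2 * 2.6 = 21.32
A_{43} * B_{32} = -7.8 * -0.7 = 5.46
A_{44} * B_{42} = 5.9 * -2.5 = -14.75
Sum = 0.85 + 21.32 + 5.46 + -14.75 = 12.88

12.88


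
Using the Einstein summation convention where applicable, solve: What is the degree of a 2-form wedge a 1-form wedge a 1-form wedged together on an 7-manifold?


The degree of a wedge product is the sum of the degrees of the individual forms.
Degrees: 2, 1, 1
Total degree = 2 + 1 + 1 = 4

4


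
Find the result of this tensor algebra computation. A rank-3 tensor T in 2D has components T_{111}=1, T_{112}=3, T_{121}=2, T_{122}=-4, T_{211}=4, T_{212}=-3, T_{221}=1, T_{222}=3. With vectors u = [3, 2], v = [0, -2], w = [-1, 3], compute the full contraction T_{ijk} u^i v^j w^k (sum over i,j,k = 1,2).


S = sum over i,j,k of T_{ijk} u_i v_j w_k. Expanding all 8 terms:
T_{111}*u_1*v_1*w_1 = 1*3*0*-1 = 0  (running total: 0)
T_{112}*u_1*v_1*w_2 = 3*3*0*3 = 0  (running total: 0)
T_{121}*u_1*v_2*w_1 = 2*3*-2*-1 = 12  (running total: 12)
T_{122}*u_1*v_2*w_2 = -4*3*-2*3 = 72  (running total: 84)
T_{211}*u_2*v_1*w_1 = 4*2*0*-1 = 0  (running total: 84)
T_{212}*u_2*v_1*w_2 = -3*2*0*3 = 0  (running total: 84)
T_{221}*u_2*v_2*w_1 = 1*2*-2*-1 = 4  (running total: 88)
T_{222}*u_2*v_2*w_2 = 3*2*-2*3 = -36  (running total: 52)
S = 52

52


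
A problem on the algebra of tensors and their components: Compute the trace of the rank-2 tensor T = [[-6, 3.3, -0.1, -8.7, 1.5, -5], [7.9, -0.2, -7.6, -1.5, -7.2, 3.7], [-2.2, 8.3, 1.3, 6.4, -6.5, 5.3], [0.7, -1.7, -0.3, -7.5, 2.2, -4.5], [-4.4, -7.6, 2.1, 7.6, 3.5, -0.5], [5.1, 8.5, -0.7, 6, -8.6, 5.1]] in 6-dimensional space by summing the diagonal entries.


The contraction (trace) of a rank-2 tensor is the sum of its diagonal elements.
Diagonal entries: A[1,1] = -6, A[2,2] = -0.2, A[3,3] = 1.3, A[4,4] = -7.5, A[5,5] = 3.5, A[6,6] = 5.1
Tr(A) = -6 + -0.2 + 1.3 + -7.5 + 3.5 + 5.1 = -3.8

-3.8


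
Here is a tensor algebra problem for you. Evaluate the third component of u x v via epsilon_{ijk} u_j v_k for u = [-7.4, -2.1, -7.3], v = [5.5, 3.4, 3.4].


(u x v)_3 = sum_{j,k} epsilon_{3jk} u_j v_k. Only permutations of (1,2,3) contribute; the two non-zero terms are:
eps_{312} u_1 v_2 = 1 * -7.4 * 3.4 = -25.16
eps_{321} u_2 v_1 = -1 * -2.1 * 5.5 = 11.55
(u x v)_3 = -13.61

-13.61


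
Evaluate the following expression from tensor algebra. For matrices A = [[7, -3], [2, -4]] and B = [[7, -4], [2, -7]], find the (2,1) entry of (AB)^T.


(AB)^T_{ij} = (AB)_{ji} = sum_k A_{jk} B_{ki}.
For i=2, j=1 we need (AB)_{12}:
A_{11} * B_{12} = 7 * -4 = -28
A_{12} * B_{22} = -3 * -7 = 21
Sum = -28 + 21 = -7

-7


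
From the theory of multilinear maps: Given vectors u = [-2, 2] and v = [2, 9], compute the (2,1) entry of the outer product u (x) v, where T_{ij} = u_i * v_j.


The outer product entry T_{ij} = u_i * v_j.
We need i=2, j=1.
u_2 = 2, v_1 = 2
T_{2,1} = 2 * 2 = 4

4


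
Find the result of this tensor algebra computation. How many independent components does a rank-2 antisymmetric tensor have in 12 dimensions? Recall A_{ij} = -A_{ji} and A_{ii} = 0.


An antisymmetric rank-2 tensor satisfies A_{ij} = -A_{ji}, so diagonal entries are zero.
The independent components are the upper-triangular entries: C(n, 2) = n(n-1)/2.
n = 12
C(12, 2) = 12 * 11 / 2 = 132 / 2 = 66

66


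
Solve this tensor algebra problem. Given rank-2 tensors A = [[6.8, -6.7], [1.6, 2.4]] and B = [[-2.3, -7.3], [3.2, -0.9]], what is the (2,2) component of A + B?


Tensor addition is component-wise: (A + B)_{ij} = A_{ij} + B_{ij}.
A_{22} = 2.4
B_{22} = -0.9
(A + B)_{22} = 2.4 + -0.9 = 1.5

1.5


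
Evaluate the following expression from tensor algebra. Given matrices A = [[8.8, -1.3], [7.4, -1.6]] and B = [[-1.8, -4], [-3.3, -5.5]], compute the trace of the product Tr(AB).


Tr(AB) = sum_i (AB)_{ii} where (AB)_{ii} = sum_k A_{ik} B_{ki}.
(AB)_{11} = 8.8*-1.8 + -1.3*-3.3 = -11.55
(AB)_{22} = 7.4*-4 + -1.6*-5.5 = -20.8
Tr(AB) = -11.55 + -20.8 = -32.35

-32.35


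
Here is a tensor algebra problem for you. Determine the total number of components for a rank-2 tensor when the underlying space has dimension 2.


The number of components of a rank-r tensor in d dimensions is d^r.
Here d = 2 and r = 2.
2^2 = 4

4


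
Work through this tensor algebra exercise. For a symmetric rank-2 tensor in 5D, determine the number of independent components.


A symmetric rank-2 tensor in d dimensions has d(d+1)/2 independent components.
d = 5
d(d+1)/2 = 5 * 6 / 2 = 30 / 2 = 15

15


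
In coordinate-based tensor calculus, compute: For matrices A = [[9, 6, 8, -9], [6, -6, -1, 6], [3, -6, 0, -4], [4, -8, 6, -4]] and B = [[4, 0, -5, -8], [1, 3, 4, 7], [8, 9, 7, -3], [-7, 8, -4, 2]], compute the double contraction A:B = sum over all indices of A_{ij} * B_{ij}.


A:B = sum over all i,j of A_{ij} * B_{ij}.
Row 1: 9*4=36, 6*0=0, 8*-5=-40, -9*-8=72 => row sum = 68
Row 2: 6*1=6, -6*3=-18, -1*4=-4, 6*7=42 => row sum = 26
Row 3: 3*8=24, -6*9=-54, 0*7=0, -4*-3=12 => row sum = -18
Row 4: 4*-7=-28, -8*8=-64, 6*-4=-24, -4*2=-8 => row sum = -124
Total = 68 + 26 + -18 + -124 = -48

-48


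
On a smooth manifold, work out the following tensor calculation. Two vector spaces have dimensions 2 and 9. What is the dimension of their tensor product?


The dimension of a tensor product is the product of dimensions.
dim(V) = 2, dim(W) = 9
dim(V (x) W) = 2 * 9 = 18

18


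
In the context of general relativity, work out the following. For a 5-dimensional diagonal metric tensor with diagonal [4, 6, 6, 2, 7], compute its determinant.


For a diagonal metric, the determinant is the product of diagonal entries.
Diagonal entries: 4, 6, 6, 2, 7
det(g) = 4 * 6 * 6 * 2 * 7 = 2016

2016


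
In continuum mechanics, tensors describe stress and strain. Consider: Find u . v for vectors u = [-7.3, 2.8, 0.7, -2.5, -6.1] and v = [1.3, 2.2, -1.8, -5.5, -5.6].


The inner product u . v = sum of u_i * v_i.
Term-by-term: -7.3 * 1.3, 2.8 * 2.2, 0.7 * -1.8, -2.5 * -5.5, -6.1 * -5.6
Products: -9.49, 6.16, -1.26, 13.75, 34.16
Sum = -9.49 + 6.16 + -1.26 + 13.75 + 34.16 = 43.32

43.32


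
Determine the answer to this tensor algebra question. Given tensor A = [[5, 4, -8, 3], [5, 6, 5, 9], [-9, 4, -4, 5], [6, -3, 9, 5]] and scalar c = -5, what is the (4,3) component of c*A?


Scalar multiplication: (cA)_{ij} = c * A_{ij}.
c = -5
A_{43} = 9
(cA)_{43} = -5 * 9 = -45

-45


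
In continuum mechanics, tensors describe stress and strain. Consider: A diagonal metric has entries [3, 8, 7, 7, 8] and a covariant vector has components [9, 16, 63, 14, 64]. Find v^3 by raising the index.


To raise an index with a diagonal metric: v^i = v_i / g_{ii}.
For index 3: v_3 = 63, g_{33} = 7
v^3 = 63 / 7 = 9

9


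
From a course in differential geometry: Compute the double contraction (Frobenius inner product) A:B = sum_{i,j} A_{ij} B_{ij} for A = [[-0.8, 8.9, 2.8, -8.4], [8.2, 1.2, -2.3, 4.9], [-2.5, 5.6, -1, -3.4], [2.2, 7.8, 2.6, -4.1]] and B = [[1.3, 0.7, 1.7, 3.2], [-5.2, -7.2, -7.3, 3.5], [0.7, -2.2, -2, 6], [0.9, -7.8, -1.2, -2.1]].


A:B = sum over all i,j of A_{ij} * B_{ij}.
Row 1: -0.8*1.3=-1.04, 8.9*0.7=6.23, 2.8*1.7=4.76, -8.4*3.2=-26.88 => row sum = -16.93
Row 2: 8.2*-5.2=-42.64, 1.2*-7.2=-8.64, -2.3*-7.3=16.79, 4.9*3.5=17.15 => row sum = -17.34
Row 3: -2.5*0.7=-1.75, 5.6*-2.2=-12.32, -1*-2=2, -3.4*6=-20.4 => row sum = -32.47
Row 4: 2.2*0.9=1.98, 7.8*-7.8=-60.84, 2.6*-1.2=-3.12, -4.1*-2.1=8.61 => row sum = -53.37
Total = -16.93 + -17.34 + -32.47 + -53.37 = -120.11

-120.11


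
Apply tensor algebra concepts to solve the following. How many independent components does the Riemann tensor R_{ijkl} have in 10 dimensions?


The Riemann tensor in d dimensions has d^2(d^2 - 1)/12 independent components.
d = 10, so d^2 = 100
d^2 - 1 = 99
d^2(d^2 - 1) = 100 * 99 = 9900
Divide by 12: 9900 / 12 = 825

825


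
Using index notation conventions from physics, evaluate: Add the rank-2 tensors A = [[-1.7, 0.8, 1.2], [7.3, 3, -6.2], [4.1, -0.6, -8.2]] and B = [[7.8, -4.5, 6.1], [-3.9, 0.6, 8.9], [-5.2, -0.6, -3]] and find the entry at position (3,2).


Tensor addition is component-wise: (A + B)_{ij} = A_{ij} + B_{ij}.
A_{32} = -0.6
B_{32} = -0.6
(A + B)_{32} = -0.6 + -0.6 = -1.2

-1.2


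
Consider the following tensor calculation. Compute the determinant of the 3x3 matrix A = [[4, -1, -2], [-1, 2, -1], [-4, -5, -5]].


Expanding along the first row, det(A) = a11*M_11 - a12*M_12 + a13*M_13, where M_1j is the (1,j) minor.
Minor M_11 = 2*-5 - -1*-5 = -15
Minor M_12 = -1*-5 - -1*-4 = 1
Minor M_13 = -1*-5 - 2*-4 = 13
det = 4*(-15) - -1*(1) + -2*(13)
    = -60 - -1 + -26
    = -85

-85


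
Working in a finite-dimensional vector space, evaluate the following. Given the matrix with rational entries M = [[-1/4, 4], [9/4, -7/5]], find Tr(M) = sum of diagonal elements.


The trace is the sum of diagonal entries.
Diagonal: M[1,1] = -1/4, M[2,2] = -7/5
Tr(M) = -1/4 + -7/5
Computing step by step:
After adding M[1,1]: -1/4
After adding M[2,2]: -33/20
Tr(M) = -33/20

-33/20


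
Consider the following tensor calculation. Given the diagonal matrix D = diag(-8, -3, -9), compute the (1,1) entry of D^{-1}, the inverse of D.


For a diagonal matrix, the inverse has entries (D^{-1})_{ii} = 1/d_{ii}.
The diagonal entries are: d_{11} = -8, d_{22} = -3, d_{33} = -9
We need (D^{-1})_{11} = 1/d_{11} = 1/-8 = -1/8

-1/8


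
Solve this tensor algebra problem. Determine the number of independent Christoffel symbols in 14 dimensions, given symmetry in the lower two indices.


Christoffel symbols Gamma^k_{ij} are symmetric in i,j, so there are d * d(d+1)/2 independent symbols.
d = 14
d(d+1)/2 = 14 * 15 / 2 = 105
Total = 14 * 105 = 1470

1470


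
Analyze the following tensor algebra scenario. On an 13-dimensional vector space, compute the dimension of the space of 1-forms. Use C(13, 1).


The dimension of the space of p-forms on an n-dimensional space is C(n, p).
n = 13, p = 1
C(13, 1) = 13! / (1! * 12!) = 13

13


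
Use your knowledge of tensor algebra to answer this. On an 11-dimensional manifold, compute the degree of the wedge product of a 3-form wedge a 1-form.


The degree of a wedge product is the sum of the degrees of the individual forms.
Degrees: 3, 1
Total degree = 3 + 1 = 4

4


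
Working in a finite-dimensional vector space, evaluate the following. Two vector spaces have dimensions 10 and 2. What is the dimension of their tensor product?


The dimension of a tensor product is the product of dimensions.
dim(V) = 10, dim(W) = 2
dim(V (x) W) = 10 * 2 = 20

20


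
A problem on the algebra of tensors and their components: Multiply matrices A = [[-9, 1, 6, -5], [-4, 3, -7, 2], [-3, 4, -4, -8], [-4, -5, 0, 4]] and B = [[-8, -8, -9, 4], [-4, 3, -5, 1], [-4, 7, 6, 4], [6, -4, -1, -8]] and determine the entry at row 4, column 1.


(AB)_{ij} = sum_k A_{ik} B_{kj}.
For i=4, j=1:
A_{41} * B_{11} = -4 * -8 = 32
A_{42} * B_{21} = -5 * -4 = 20
A_{43} * B_{31} = 0 * -4 = 0
A_{44} * B_{41} = 4 * 6 = 24
Sum = 32 + 20 + 0 + 24 = 76

76


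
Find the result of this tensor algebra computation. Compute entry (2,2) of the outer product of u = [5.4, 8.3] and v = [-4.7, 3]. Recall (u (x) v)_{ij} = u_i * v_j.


The outer product entry T_{ij} = u_i * v_j.
We need i=2, j=2.
u_2 = 8.3, v_2 = 3
T_{2,2} = 8.3 * 3 = 24.9

24.9


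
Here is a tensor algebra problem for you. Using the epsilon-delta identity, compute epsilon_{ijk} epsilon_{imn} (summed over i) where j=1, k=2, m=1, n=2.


Using the identity: epsilon_{ijk} epsilon_{imn} = delta_{jm} delta_{kn} - delta_{jn} delta_{km}.
delta_{11} = 1
delta_{22} = 1
delta_{12} = 0
delta_{21} = 0
Result = 1 * 1 - 0 * 0 = 1 - 0 = 1

1


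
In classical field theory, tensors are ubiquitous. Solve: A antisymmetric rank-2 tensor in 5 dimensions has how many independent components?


A antisymmetric rank-2 tensor in d dimensions has d(d-1)/2 independent components.
d = 5
d(d-1)/2 = 5 * 4 / 2 = 20 / 2 = 10

10


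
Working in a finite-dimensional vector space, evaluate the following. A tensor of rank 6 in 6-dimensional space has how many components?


The number of components of a rank-r tensor in d dimensions is d^r.
Here d = 6 and r = 6.
6^6 = 46656

46656


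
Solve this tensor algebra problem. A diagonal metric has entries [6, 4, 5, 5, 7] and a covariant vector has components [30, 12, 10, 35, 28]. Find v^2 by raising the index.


To raise an index with a diagonal metric: v^i = v_i / g_{ii}.
For index 2: v_2 = 12, g_{22} = 4
v^2 = 12 / 4 = 3

3


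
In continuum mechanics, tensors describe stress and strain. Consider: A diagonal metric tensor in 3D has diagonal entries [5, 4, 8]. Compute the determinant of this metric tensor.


For a diagonal metric, the determinant is the product of diagonal entries.
Diagonal entries: 5, 4, 8
det(g) = 5 * 4 * 8 = 160

160


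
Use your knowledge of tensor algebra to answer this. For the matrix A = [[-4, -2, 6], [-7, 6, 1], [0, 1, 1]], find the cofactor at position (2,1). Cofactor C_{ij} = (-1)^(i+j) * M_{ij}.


To find cofactor C_{21}, delete row 2 and column 1.
The resulting 2x2 submatrix is: [[-2, 6], [1, 1]]
Minor M_{21} = -2*1 - 6*1
  = -2 - 6 = -8
Sign = (-1)^(2+1) = (-1)^3 = -1
Cofactor C_{21} = -1 * -8 = 8

8


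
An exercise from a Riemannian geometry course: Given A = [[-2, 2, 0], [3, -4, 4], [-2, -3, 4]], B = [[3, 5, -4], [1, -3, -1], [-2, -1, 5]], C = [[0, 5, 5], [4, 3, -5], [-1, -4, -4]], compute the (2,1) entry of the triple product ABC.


(ABC)_{21} = sum_m (AB)_{2m} C_{m1}. First compute row 2 of AB.
(AB)_{21} = 3*3 + -4*1 + 4*-2 = -3
(AB)_{22} = 3*5 + -4*-3 + 4*-1 = 23
(AB)_{23} = 3*-4 + -4*-1 + 4*5 = 12
Now contract with column 1 of C:
(AB)_{21} * C_{11} = -3 * 0 = 0
(AB)_{22} * C_{21} = 23 * 4 = 92
(AB)_{23} * C_{31} = 12 * -1 = -12
(ABC)_{21} = 0 + 92 + -12 = 80

80


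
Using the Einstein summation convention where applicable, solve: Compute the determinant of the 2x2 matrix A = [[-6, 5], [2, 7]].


For a 2x2 matrix [[a, b], [c, d]], det = a*d - b*c.
a = -6, b = 5, c = 2, d = 7
a*d = -6 * 7 = -42
b*c = 5 * 2 = 10
det = -42 - 10 = -52

-52


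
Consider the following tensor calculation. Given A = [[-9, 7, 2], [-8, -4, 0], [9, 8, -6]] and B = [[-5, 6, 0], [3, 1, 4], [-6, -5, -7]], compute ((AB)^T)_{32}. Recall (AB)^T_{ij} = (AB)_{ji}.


(AB)^T_{ij} = (AB)_{ji} = sum_k A_{jk} B_{ki}.
For i=3, j=2 we need (AB)_{23}:
A_{21} * B_{13} = -8 * 0 = 0
A_{22} * B_{23} = -4 * 4 = -16
A_{23} * B_{33} = 0 * -7 = 0
Sum = 0 + -16 + 0 = -16

-16


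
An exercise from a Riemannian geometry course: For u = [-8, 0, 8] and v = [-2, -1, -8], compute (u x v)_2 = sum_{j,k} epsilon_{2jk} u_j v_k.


(u x v)_2 = sum_{j,k} epsilon_{2jk} u_j v_k. Only permutations of (1,2,3) contribute; the two non-zero terms are:
eps_{213} u_1 v_3 = -1 * -8 * -8 = -64
eps_{231} u_3 v_1 = 1 * 8 * -2 = -16
(u x v)_2 = -80

-80


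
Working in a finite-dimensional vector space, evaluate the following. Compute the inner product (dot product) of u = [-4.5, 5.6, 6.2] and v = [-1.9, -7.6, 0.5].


The inner product u . v = sum of u_i * v_i.
Term-by-term: -4.5 * -1.9, 5.6 * -7.6, 6.2 * 0.5
Products: 8.55, -42.56, 3.1
Sum = 8.55 + -42.56 + 3.1 = -30.91

-30.91


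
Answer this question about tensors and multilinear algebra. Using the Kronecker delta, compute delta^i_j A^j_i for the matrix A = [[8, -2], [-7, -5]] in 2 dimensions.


The contraction (trace) of a rank-2 tensor is the sum of its diagonal elements.
Diagonal entries: A[1,1] = 8, A[2,2] = -5
Tr(A) = 8 + -5 = 3

3


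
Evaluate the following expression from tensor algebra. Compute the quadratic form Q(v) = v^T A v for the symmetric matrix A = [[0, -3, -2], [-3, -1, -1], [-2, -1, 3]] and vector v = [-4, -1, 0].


First compute Av:
(Av)_1 = 0*-4 + -3*-1 + -2*0 = 3
(Av)_2 = -3*-4 + -1*-1 + -1*0 = 13
(Av)_3 = -2*-4 + -1*-1 + 3*0 = 9
Av = [3, 13, 9]
Then v^T (Av) = -4*3 + -1*13 + 0*9
= -12 + -13 + 0 = -25

-25


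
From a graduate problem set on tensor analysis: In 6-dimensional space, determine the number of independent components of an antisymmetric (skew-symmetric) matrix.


An antisymmetric rank-2 tensor satisfies A_{ij} = -A_{ji}, so diagonal entries are zero.
The independent components are the upper-triangular entries: C(n, 2) = n(n-1)/2.
n = 6
C(6, 2) = 6 * 5 / 2 = 30 / 2 = 15

15


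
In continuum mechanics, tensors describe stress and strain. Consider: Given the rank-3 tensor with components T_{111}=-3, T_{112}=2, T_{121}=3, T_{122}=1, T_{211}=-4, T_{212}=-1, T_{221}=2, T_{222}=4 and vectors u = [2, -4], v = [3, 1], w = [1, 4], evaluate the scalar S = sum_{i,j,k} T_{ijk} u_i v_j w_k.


S = sum over i,j,k of T_{ijk} u_i v_j w_k. Expanding all 8 terms:
T_{111}*u_1*v_1*w_1 = -3*2*3*1 = -18  (running total: -18)
T_{112}*u_1*v_1*w_2 = 2*2*3*4 = 48  (running total: 30)
T_{121}*u_1*v_2*w_1 = 3*2*1*1 = 6  (running total: 36)
T_{122}*u_1*v_2*w_2 = 1*2*1*4 = 8  (running total: 44)
T_{211}*u_2*v_1*w_1 = -4*-4*3*1 = 48  (running total: 92)
T_{212}*u_2*v_1*w_2 = -1*-4*3*4 = 48  (running total: 140)
T_{221}*u_2*v_2*w_1 = 2*-4*1*1 = -8  (running total: 132)
T_{222}*u_2*v_2*w_2 = 4*-4*1*4 = -64  (running total: 68)
S = 68

68


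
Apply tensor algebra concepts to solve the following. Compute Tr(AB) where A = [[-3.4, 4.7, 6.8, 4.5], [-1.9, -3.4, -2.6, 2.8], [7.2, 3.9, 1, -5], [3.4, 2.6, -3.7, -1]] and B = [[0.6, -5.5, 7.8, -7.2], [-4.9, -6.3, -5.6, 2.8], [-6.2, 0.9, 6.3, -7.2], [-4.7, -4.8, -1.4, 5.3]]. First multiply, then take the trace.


Tr(AB) = sum_i (AB)_{ii} where (AB)_{ii} = sum_k A_{ik} B_{ki}.
(AB)_{11} = -3.4*0.6 + 4.7*-4.9 + 6.8*-6.2 + 4.5*-4.7 = -88.38
(AB)_{22} = -1.9*-5.5 + -3.4*-6.3 + -2.6*0.9 + 2.8*-4.8 = 16.09
(AB)_{33} = 7.2*7.8 + 3.9*-5.6 + 1*6.3 + -5*-1.4 = 47.62
(AB)_{44} = 3.4*-7.2 + 2.6*2.8 + -3.7*-7.2 + -1*5.3 = 4.14
Tr(AB) = -88.38 + 16.09 + 47.62 + 4.14 = -20.53

-20.53


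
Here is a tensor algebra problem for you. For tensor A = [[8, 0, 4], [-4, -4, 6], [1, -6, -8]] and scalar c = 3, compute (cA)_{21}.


Scalar multiplication: (cA)_{ij} = c * A_{ij}.
c = 3
A_{21} = -4
(cA)_{21} = 3 * -4 = -12

-12


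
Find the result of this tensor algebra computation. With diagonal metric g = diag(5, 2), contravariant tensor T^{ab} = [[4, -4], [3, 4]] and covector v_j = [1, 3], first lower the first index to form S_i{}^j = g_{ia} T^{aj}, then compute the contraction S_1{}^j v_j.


Step 1: lower the first index. For a diagonal metric, g_{ia} T^{aj} = g_{ii} T^{ij} (no sum on i).
g_{11} = 5
S_1{}^1 = 5 * T^{11} = 5 * 4 = 20
S_1{}^2 = 5 * T^{12} = 5 * -4 = -20
Step 2: contract S_1{}^j with v_j.
S_1{}^1 * v_1 = 20 * 1 = 20
S_1{}^2 * v_2 = -20 * 3 = -60
Result = 20 + -60 = -40

-40


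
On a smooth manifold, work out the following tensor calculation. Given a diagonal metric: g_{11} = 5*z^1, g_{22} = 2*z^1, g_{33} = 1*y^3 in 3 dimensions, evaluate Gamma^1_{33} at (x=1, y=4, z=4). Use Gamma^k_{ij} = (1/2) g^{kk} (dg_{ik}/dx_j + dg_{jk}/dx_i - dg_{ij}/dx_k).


For a diagonal metric, Gamma^k_{ij} = (1/2) g^{kk} (dg_{ik}/dx_j + dg_{jk}/dx_i - dg_{ij}/dx_k).
The metric is diagonal, so g_{ab} = 0 for a != b.
At the given point: g_{11} = 20, g_{22} = 8, g_{33} = 64
g^{11} = 1/20
dg_{31}/dx_3 = 0 (off-diagonal)
dg_{31}/dx_3 = 0 (off-diagonal)
dg_{33}/dx_1 = dg_{33}/dx_1 = 0
Numerator = 0 + 0 - 0 = 0
Gamma^1_{33} = 0 / (2 * 20) = 0

0


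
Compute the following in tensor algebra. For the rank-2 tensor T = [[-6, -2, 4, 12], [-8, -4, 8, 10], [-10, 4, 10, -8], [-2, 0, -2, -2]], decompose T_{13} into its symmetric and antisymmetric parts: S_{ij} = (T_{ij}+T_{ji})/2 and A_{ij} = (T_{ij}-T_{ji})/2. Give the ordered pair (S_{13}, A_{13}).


T_{13} = 4
T_{31} = -10
S_{13} = (4 + -10)/2 = -6/2 = -3
A_{13} = (4 - -10)/2 = 14/2 = 7
Check: S + A = -3 + 7 = 4 = T_{13}.

(-3, 7)


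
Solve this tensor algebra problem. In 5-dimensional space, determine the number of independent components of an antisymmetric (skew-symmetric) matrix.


An antisymmetric rank-2 tensor satisfies A_{ij} = -A_{ji}, so diagonal entries are zero.
The independent components are the upper-triangular entries: C(n, 2) = n(n-1)/2.
n = 5
C(5, 2) = 5 * 4 / 2 = 20 / 2 = 10

10


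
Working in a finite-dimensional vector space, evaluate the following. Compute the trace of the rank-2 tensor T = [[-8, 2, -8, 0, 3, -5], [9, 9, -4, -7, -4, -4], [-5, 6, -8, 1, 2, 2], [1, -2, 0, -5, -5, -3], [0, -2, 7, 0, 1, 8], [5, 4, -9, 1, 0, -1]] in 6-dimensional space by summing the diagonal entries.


The contraction (trace) of a rank-2 tensor is the sum of its diagonal elements.
Diagonal entries: A[1,1] = -8, A[2,2] = 9, A[3,3] = -8, A[4,4] = -5, A[5,5] = 1, A[6,6] = -1
Tr(A) = -8 + 9 + -8 + -5 + 1 + -1 = -12

-12


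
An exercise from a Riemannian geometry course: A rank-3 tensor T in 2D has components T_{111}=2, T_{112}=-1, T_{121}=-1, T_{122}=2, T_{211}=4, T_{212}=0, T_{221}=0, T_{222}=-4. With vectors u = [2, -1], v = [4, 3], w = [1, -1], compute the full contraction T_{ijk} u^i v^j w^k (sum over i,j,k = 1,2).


S = sum over i,j,k of T_{ijk} u_i v_j w_k. Expanding all 8 terms:
T_{111}*u_1*v_1*w_1 = 2*2*4*1 = 16  (running total: 16)
T_{112}*u_1*v_1*w_2 = -1*2*4*-1 = 8  (running total: 24)
T_{121}*u_1*v_2*w_1 = -1*2*3*1 = -6  (running total: 18)
T_{122}*u_1*v_2*w_2 = 2*2*3*-1 = -12  (running total: 6)
T_{211}*u_2*v_1*w_1 = 4*-1*4*1 = -16  (running total: -10)
T_{212}*u_2*v_1*w_2 = 0*-1*4*-1 = 0  (running total: -10)
T_{221}*u_2*v_2*w_1 = 0*-1*3*1 = 0  (running total: -10)
T_{222}*u_2*v_2*w_2 = -4*-1*3*-1 = -12  (running total: -22)
S = -22

-22
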